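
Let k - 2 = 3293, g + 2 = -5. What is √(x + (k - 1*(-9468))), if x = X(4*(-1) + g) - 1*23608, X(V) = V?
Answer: 2*I*√2714 ≈ 104.19*I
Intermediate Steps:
g = -7 (g = -2 - 5 = -7)
k = 3295 (k = 2 + 3293 = 3295)
x = -23619 (x = (4*(-1) - 7) - 1*23608 = (-4 - 7) - 23608 = -11 - 23608 = -23619)
√(x + (k - 1*(-9468))) = √(-23619 + (3295 - 1*(-9468))) = √(-23619 + (3295 + 9468)) = √(-23619 + 12763) = √(-10856) = 2*I*√2714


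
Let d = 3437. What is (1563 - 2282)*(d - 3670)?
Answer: 167527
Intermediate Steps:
(1563 - 2282)*(d - 3670) = (1563 - 2282)*(3437 - 3670) = -719*(-233) = 167527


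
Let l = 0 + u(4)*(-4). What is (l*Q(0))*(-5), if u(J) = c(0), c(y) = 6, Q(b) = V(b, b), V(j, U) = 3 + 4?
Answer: 840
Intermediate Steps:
V(j, U) = 7
Q(b) = 7
u(J) = 6
l = -24 (l = 0 + 6*(-4) = 0 - 24 = -24)
(l*Q(0))*(-5) = -24*7*(-5) = -168*(-5) = 840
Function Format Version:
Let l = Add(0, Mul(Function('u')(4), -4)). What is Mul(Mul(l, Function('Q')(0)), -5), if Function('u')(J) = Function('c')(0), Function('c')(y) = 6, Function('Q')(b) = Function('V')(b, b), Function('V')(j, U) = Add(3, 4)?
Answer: 840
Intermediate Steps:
Function('V')(j, U) = 7
Function('Q')(b) = 7
Function('u')(J) = 6
l = -24 (l = Add(0, Mul(6, -4)) = Add(0, -24) = -24)
Mul(Mul(l, Function('Q')(0)), -5) = Mul(Mul(-24, 7), -5) = Mul(-168, -5) = 840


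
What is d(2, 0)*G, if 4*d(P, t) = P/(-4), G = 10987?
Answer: -10987/8 ≈ -1373.4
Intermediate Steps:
d(P, t) = -P/16 (d(P, t) = (P/(-4))/4 = (P*(-¼))/4 = (-P/4)/4 = -P/16)
d(2, 0)*G = -1/16*2*10987 = -⅛*10987 = -10987/8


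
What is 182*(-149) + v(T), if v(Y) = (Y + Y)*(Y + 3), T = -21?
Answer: -26362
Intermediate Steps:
v(Y) = 2*Y*(3 + Y) (v(Y) = (2*Y)*(3 + Y) = 2*Y*(3 + Y))
182*(-149) + v(T) = 182*(-149) + 2*(-21)*(3 - 21) = -27118 + 2*(-21)*(-18) = -27118 + 756 = -26362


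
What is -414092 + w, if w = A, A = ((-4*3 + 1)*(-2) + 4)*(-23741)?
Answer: -1031358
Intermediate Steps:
A = -617266 (A = ((-12 + 1)*(-2) + 4)*(-23741) = (-11*(-2) + 4)*(-23741) = (22 + 4)*(-23741) = 26*(-23741) = -617266)
w = -617266
-414092 + w = -414092 - 617266 = -1031358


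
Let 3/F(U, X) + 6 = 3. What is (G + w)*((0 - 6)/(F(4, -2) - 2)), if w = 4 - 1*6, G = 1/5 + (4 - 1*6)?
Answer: -38/5 ≈ -7.6000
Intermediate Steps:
F(U, X) = -1 (F(U, X) = 3/(-6 + 3) = 3/(-3) = 3*(-1/3) = -1)
G = -9/5 (G = 1*(1/5) + (4 - 6) = 1/5 - 2 = -9/5 ≈ -1.8000)
w = -2 (w = 4 - 6 = -2)
(G + w)*((0 - 6)/(F(4, -2) - 2)) = (-9/5 - 2)*((0 - 6)/(-1 - 2)) = -(-114)/(5*(-3)) = -(-114)*(-1)/(5*3) = -19/5*2 = -38/5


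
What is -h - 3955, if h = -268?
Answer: -3687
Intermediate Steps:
-h - 3955 = -1*(-268) - 3955 = 268 - 3955 = -3687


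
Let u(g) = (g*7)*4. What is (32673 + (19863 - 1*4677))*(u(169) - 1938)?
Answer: 133718046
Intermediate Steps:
u(g) = 28*g (u(g) = (7*g)*4 = 28*g)
(32673 + (19863 - 1*4677))*(u(169) - 1938) = (32673 + (19863 - 1*4677))*(28*169 - 1938) = (32673 + (19863 - 4677))*(4732 - 1938) = (32673 + 15186)*2794 = 47859*2794 = 133718046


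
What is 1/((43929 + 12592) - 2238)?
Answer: 1/54283 ≈ 1.8422e-5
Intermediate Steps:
1/((43929 + 12592) - 2238) = 1/(56521 - 2238) = 1/54283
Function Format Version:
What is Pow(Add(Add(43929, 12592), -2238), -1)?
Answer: Rational(1, 54283) ≈ 1.8422e-5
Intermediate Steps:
Pow(Add(Add(43929, 12592), -2238), -1) = Pow(Add(56521, -2238), -1) = Pow(54283, -1) = Rational(1, 54283)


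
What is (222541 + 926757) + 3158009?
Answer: 4307307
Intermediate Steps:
(222541 + 926757) + 3158009 = 1149298 + 3158009 = 4307307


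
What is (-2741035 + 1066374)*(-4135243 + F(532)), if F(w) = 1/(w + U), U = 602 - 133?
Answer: 6932055306125962/1001 ≈ 6.9251e+12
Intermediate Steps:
U = 469
F(w) = 1/(469 + w) (F(w) = 1/(w + 469) = 1/(469 + w))
(-2741035 + 1066374)*(-4135243 + F(532)) = (-2741035 + 1066374)*(-4135243 + 1/(469 + 532)) = -1674661*(-4135243 + 1/1001) = -1674661*(-4139378242/1001) = 6932055306125962/1001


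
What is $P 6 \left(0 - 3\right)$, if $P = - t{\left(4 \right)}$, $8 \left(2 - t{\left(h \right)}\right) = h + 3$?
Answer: $\frac{81}{4} \approx 20.25$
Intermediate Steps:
$t{\left(h \right)} = \frac{13}{8} - \frac{h}{8}$ ($t{\left(h \right)} = 2 - \frac{h + 3}{8} = 2 - \frac{3 + h}{8} = 2 - \left(\frac{3}{8} + \frac{h}{8}\right) = \frac{13}{8} - \frac{h}{8}$)
$P = - \frac{9}{8}$ ($P = - (\frac{13}{8} - \frac{1}{2}) = \left(-1\right) \frac{9}{8} = - \frac{9}{8} \approx -1.125$)
$P 6 \left(0 - 3\right) = - \frac{9 \cdot 6 \left(0 - 3\right)}{8} = - \frac{9 \cdot 6 \left(-3\right)}{8} = \left(- \frac{9}{8}\right) \left(-18\right) = \frac{81}{4}$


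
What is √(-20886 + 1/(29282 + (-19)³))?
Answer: I*√10501291320671/22423 ≈ 144.52*I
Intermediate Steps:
√(-20886 + 1/(29282 + (-19)³)) = √(-20886 + 1/(29282 - 6859)) = √(-20886 + 1/22423) = √(-468326777/22423) = I*√10501291320671/22423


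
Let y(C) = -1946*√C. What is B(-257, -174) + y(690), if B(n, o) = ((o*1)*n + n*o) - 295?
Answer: 89141 - 1946*√690 ≈ 38024.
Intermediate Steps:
B(n, o) = -295 + 2*n*o (B(n, o) = (o*n + n*o) - 295 = (n*o + n*o) - 295 = 2*n*o - 295 = -295 + 2*n*o)
B(-257, -174) + y(690) = (-295 + 2*(-257)*(-174)) - 1946*√690 = (-295 + 89436) - 1946*√690 = 89141 - 1946*√690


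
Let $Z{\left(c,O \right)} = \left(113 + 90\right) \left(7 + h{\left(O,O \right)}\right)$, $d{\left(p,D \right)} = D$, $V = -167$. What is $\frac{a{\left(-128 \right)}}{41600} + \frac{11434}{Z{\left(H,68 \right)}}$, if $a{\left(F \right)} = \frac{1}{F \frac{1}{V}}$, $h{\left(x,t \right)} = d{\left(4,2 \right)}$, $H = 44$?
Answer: $\frac{60884068309}{9728409600} \approx 6.2584$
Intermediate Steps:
$h{\left(x,t \right)} = 2$
$a{\left(F \right)} = - \frac{167}{F}$ ($a{\left(F \right)} = \frac{1}{F \frac{1}{-167}} = \frac{1}{F \left(- \frac{1}{167}\right)} = \frac{1}{\left(- \frac{1}{167}\right) F} = - \frac{167}{F}$)
$Z{\left(c,O \right)} = 1827$ ($Z{\left(c,O \right)} = \left(113 + 90\right) \left(7 + 2\right) = 203 \cdot 9 = 1827$)
$\frac{a{\left(-128 \right)}}{41600} + \frac{11434}{Z{\left(H,68 \right)}} = \frac{\left(-167\right) \frac{1}{-128}}{41600} + \frac{11434}{1827} = \left(-167\right) \left(- \frac{1}{128}\right) \frac{1}{41600} + 11434 \cdot \frac{1}{1827} = \frac{167}{128} \cdot \frac{1}{41600} + \frac{11434}{1827} = \frac{167}{5324800} + \frac{11434}{1827} = \frac{60884068309}{9728409600}$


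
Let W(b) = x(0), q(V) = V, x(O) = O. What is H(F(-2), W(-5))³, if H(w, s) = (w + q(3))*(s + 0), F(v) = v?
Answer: 0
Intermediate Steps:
W(b) = 0
H(w, s) = s*(3 + w) (H(w, s) = (w + 3)*(s + 0) = (3 + w)*s = s*(3 + w))
H(F(-2), W(-5))³ = (0*(3 - 2))³ = (0*1)³ = 0³ = 0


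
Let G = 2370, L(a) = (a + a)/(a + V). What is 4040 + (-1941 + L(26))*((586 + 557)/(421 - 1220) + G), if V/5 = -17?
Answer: -216633678437/47141 ≈ -4.5954e+6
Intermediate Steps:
V = -85 (V = 5*(-17) = -85)
L(a) = 2*a/(-85 + a) (L(a) = (a + a)/(a - 85) = (2*a)/(-85 + a) = 2*a/(-85 + a))
4040 + (-1941 + L(26))*((586 + 557)/(421 - 1220) + G) = 4040 + (-1941 + 2*26/(-85 + 26))*((586 + 557)/(421 - 1220) + 2370) = 4040 + (-1941 + 2*26/(-59))*(1143/(-799) + 2370) = 4040 + (-1941 + 2*26*(-1/59))*(1143*(-1/799) + 2370) = 4040 + (-1941 - 52/59)*(-1143/799 + 2370) = 4040 - 114571/59*1892487/799 = 4040 - 216824128077/47141 = -216633678437/47141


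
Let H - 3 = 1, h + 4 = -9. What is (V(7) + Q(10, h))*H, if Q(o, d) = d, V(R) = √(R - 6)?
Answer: -48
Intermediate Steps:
h = -13 (h = -4 - 9 = -13)
V(R) = √(-6 + R)
H = 4 (H = 3 + 1 = 4)
(V(7) + Q(10, h))*H = (√(-6 + 7) - 13)*4 = (√1 - 13)*4 = (1 - 13)*4 = -12*4 = -48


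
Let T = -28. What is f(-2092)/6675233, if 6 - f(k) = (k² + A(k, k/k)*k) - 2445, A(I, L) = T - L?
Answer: -4434681/6675233 ≈ -0.66435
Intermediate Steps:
A(I, L) = -28 - L
f(k) = 2451 - k² + 29*k (f(k) = 6 - ((k² + (-28 - k/k)*k) - 2445) = 6 - ((k² + (-28 - 1*1)*k) - 2445) = 6 - ((k² + (-28 - 1)*k) - 2445) = 6 - ((k² - 29*k) - 2445) = 6 - (-2445 + k² - 29*k) = 6 + (2445 - k² + 29*k) = 2451 - k² + 29*k)
f(-2092)/6675233 = (2451 - 1*(-2092)² + 29*(-2092))/6675233 = (2451 - 1*4376464 - 60668)*(1/6675233) = (2451 - 4376464 - 60668)*(1/6675233) = -4434681*1/6675233 = -4434681/6675233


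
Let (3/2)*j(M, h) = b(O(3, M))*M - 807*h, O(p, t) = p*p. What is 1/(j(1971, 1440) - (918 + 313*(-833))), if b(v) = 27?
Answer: -1/479431 ≈ -2.0858e-6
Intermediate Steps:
O(p, t) = p²
j(M, h) = -538*h + 18*M (j(M, h) = 2*(27*M - 807*h)/3 = 2*(-807*h + 27*M)/3 = -538*h + 18*M)
1/(j(1971, 1440) - (918 + 313*(-833))) = 1/((-538*1440 + 18*1971) - (918 + 313*(-833))) = 1/((-774720 + 35478) - (918 - 260729)) = 1/(-739242 - 1*(-259811)) = 1/(-739242 + 259811) = 1/(-479431) = -1/479431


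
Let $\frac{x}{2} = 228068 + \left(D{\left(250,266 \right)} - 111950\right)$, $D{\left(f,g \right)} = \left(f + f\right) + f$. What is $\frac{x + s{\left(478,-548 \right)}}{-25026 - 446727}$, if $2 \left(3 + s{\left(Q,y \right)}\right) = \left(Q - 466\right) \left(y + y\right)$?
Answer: $- \frac{75719}{157251} \approx -0.48152$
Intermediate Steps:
$D{\left(f,g \right)} = 3 f$ ($D{\left(f,g \right)} = 2 f + f = 3 f$)
$s{\left(Q,y \right)} = -3 + y \left(-466 + Q\right)$ ($s{\left(Q,y \right)} = -3 + \frac{\left(Q - 466\right) \left(y + y\right)}{2} = -3 + \frac{\left(-466 + Q\right) 2 y}{2} = -3 + \frac{2 y \left(-466 + Q\right)}{2} = -3 + y \left(-466 + Q\right)$)
$x = 233736$ ($x = 2 \left(228068 + \left(3 \cdot 250 - 111950\right)\right) = 2 \left(228068 + \left(750 - 111950\right)\right) = 2 \left(228068 - 111200\right) = 2 \cdot 116868 = 233736$)
$\frac{x + s{\left(478,-548 \right)}}{-25026 - 446727} = \frac{233736 - 6579}{-25026 - 446727} = \frac{233736 - 6579}{-471753} = \left(233736 - 6579\right) \left(- \frac{1}{471753}\right) = 227157 \left(- \frac{1}{471753}\right) = - \frac{75719}{157251}$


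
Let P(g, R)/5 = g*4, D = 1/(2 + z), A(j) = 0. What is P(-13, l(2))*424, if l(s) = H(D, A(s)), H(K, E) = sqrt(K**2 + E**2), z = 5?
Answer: -110240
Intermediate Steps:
D = 1/7 (D = 1/(2 + 5) = 1/7 ≈ 0.14286)
H(K, E) = sqrt(E**2 + K**2)
l(s) = 1/7 (l(s) = sqrt(0**2 + (1/7)**2) = sqrt(0 + 1/49) = sqrt(1/49) = 1/7)
P(g, R) = 20*g (P(g, R) = 5*(g*4) = 5*(4*g) = 20*g)
P(-13, l(2))*424 = (20*(-13))*424 = -260*424 = -110240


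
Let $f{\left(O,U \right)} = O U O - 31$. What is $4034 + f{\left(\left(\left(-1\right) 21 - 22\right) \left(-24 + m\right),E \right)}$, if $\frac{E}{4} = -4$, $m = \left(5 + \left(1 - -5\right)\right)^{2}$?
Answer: $-278351853$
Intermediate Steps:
$m = 121$ ($m = \left(5 + \left(1 + 5\right)\right)^{2} = \left(5 + 6\right)^{2} = 11^{2} = 121$)
$E = -16$ ($E = 4 \left(-4\right) = -16$)
$f{\left(O,U \right)} = -31 + U O^{2}$ ($f{\left(O,U \right)} = U O^{2} - 31 = -31 + U O^{2}$)
$4034 + f{\left(\left(\left(-1\right) 21 - 22\right) \left(-24 + m\right),E \right)} = 4034 - \left(31 + 16 \left(\left(\left(-1\right) 21 - 22\right) \left(-24 + 121\right)\right)^{2}\right) = 4034 - \left(31 + 16 \left(\left(-21 - 22\right) 97\right)^{2}\right) = 4034 - \left(31 + 16 \left(\left(-43\right) 97\right)^{2}\right) = 4034 - \left(31 + 16 \left(-4171\right)^{2}\right) = 4034 - 278355887 = -278351853$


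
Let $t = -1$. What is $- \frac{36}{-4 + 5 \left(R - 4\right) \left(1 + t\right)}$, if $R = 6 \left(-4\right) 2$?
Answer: $9$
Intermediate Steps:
$R = -48$ ($R = \left(-24\right) 2 = -48$)
$- \frac{36}{-4 + 5 \left(R - 4\right) \left(1 + t\right)} = - \frac{36}{-4 + 5 \left(-48 - 4\right) \left(1 - 1\right)} = - \frac{36}{-4 + 5 \left(\left(-52\right) 0\right)} = - \frac{36}{-4 + 5 \cdot 0} = - \frac{36}{-4 + 0} = - \frac{36}{-4} = \left(-36\right) \left(- \frac{1}{4}\right) = 9$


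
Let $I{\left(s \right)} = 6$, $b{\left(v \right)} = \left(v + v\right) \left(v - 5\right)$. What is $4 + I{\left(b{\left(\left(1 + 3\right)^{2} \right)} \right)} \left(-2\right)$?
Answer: $-8$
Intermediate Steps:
$b{\left(v \right)} = 2 v \left(-5 + v\right)$
$4 + I{\left(b{\left(\left(1 + 3\right)^{2} \right)} \right)} \left(-2\right) = 4 + 6 \left(-2\right) = 4 - 12 = -8$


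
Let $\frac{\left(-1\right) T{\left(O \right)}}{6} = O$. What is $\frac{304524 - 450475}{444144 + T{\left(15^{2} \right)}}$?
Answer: $- \frac{145951}{442794} \approx -0.32961$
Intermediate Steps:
$T{\left(O \right)} = - 6 O$
$\frac{304524 - 450475}{444144 + T{\left(15^{2} \right)}} = \frac{304524 - 450475}{444144 - 6 \cdot 15^{2}} = - \frac{145951}{444144 - 1350} = - \frac{145951}{442794}$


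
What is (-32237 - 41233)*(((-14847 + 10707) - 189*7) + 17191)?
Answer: -861656160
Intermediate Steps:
(-32237 - 41233)*(((-14847 + 10707) - 189*7) + 17191) = -73470*((-4140 - 1323) + 17191) = -73470*(-5463 + 17191) = -73470*11728 = -861656160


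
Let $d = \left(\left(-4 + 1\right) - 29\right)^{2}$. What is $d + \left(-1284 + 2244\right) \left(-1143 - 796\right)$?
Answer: $-1860416$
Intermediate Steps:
$d = 1024$ ($d = \left(-3 - 29\right)^{2} = \left(-32\right)^{2} = 1024$)
$d + \left(-1284 + 2244\right) \left(-1143 - 796\right) = 1024 + \left(-1284 + 2244\right) \left(-1143 - 796\right) = 1024 + 960 \left(-1939\right) = 1024 - 1861440 = -1860416$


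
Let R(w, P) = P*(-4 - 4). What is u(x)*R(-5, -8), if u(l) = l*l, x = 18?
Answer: 20736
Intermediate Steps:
u(l) = l²
R(w, P) = -8*P (R(w, P) = P*(-8) = -8*P)
u(x)*R(-5, -8) = 18²*(-8*(-8)) = 324*64 = 20736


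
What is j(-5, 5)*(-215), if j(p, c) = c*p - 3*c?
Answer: 8600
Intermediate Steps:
j(p, c) = -3*c + c*p
j(-5, 5)*(-215) = (5*(-3 - 5))*(-215) = (5*(-8))*(-215) = -40*(-215) = 8600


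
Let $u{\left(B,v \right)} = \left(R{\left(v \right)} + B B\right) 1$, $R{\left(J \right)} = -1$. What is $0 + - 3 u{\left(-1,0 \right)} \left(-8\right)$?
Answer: $0$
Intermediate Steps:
$u{\left(B,v \right)} = -1 + B^{2}$ ($u{\left(B,v \right)} = \left(-1 + B B\right) 1 = \left(-1 + B^{2}\right) 1 = -1 + B^{2}$)
$0 + - 3 u{\left(-1,0 \right)} \left(-8\right) = 0 + - 3 \left(-1 + \left(-1\right)^{2}\right) \left(-8\right) = 0 + - 3 \left(-1 + 1\right) \left(-8\right) = 0 + \left(-3\right) 0 \left(-8\right) = 0 + 0 \left(-8\right) = 0 + 0 = 0$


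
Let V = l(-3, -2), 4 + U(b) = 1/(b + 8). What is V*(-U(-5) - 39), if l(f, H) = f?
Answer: 106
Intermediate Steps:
U(b) = -4 + 1/(8 + b) (U(b) = -4 + 1/(b + 8) = -4 + 1/(8 + b))
V = -3
V*(-U(-5) - 39) = -3*(-(-31 - 4*(-5))/(8 - 5) - 39) = -3*(-(-31 + 20)/3 - 39) = -3*(-(-11)/3 - 39) = -3*(-1*(-11/3) - 39) = -3*(11/3 - 39) = -3*(-106/3) = 106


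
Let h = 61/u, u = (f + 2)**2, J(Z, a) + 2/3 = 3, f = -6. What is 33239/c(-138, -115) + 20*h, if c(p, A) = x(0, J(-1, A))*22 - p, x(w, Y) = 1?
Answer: 45439/160 ≈ 283.99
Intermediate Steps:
J(Z, a) = 7/3 (J(Z, a) = -2/3 + 3 = 7/3)
u = 16 (u = (-6 + 2)**2 = (-4)**2 = 16)
c(p, A) = 22 - p (c(p, A) = 1*22 - p = 22 - p)
h = 61/16 ≈ 3.8125
33239/c(-138, -115) + 20*h = 33239/(22 - 1*(-138)) + 20*(61/16) = 33239/(22 + 138) + 305/4 = 33239/160 + 305/4 = 45439/160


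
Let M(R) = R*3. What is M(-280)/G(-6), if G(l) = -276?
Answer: 70/23 ≈ 3.0435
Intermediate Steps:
M(R) = 3*R
M(-280)/G(-6) = (3*(-280))/(-276) = -840*(-1/276) = 70/23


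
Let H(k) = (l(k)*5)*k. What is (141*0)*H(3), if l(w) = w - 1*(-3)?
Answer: 0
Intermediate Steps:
l(w) = 3 + w (l(w) = w + 3 = 3 + w)
H(k) = k*(15 + 5*k) (H(k) = ((3 + k)*5)*k = (15 + 5*k)*k = k*(15 + 5*k))
(141*0)*H(3) = (141*0)*(5*3*(3 + 3)) = 0*(5*3*6) = 0*90 = 0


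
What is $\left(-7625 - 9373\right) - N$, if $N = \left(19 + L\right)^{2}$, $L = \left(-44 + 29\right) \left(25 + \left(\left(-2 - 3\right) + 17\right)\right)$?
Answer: $-304294$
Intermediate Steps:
$L = -555$ ($L = - 15 \left(25 + \left(-5 + 17\right)\right) = - 15 \left(25 + 12\right) = \left(-15\right) 37 = -555$)
$N = 287296$ ($N = \left(19 - 555\right)^{2} = \left(-536\right)^{2} = 287296$)
$\left(-7625 - 9373\right) - N = \left(-7625 - 9373\right) - 287296 = -16998 - 287296 = -304294$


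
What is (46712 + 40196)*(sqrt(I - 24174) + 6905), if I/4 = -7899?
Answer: 600099740 + 1129804*I*sqrt(330) ≈ 6.001e+8 + 2.0524e+7*I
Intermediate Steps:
I = -31596 (I = 4*(-7899) = -31596)
(46712 + 40196)*(sqrt(I - 24174) + 6905) = (46712 + 40196)*(sqrt(-31596 - 24174) + 6905) = 86908*(sqrt(-55770) + 6905) = 86908*(13*I*sqrt(330) + 6905) = 86908*(6905 + 13*I*sqrt(330)) = 600099740 + 1129804*I*sqrt(330)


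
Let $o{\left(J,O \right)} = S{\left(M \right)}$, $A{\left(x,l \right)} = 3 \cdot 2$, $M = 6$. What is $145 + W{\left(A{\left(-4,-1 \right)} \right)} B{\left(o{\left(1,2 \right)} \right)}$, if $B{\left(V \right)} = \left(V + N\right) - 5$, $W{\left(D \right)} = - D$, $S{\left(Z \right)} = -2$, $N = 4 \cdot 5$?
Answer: $67$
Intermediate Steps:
$N = 20$
$A{\left(x,l \right)} = 6$
$o{\left(J,O \right)} = -2$
$B{\left(V \right)} = 15 + V$ ($B{\left(V \right)} = \left(V + 20\right) - 5 = \left(20 + V\right) - 5 = 15 + V$)
$145 + W{\left(A{\left(-4,-1 \right)} \right)} B{\left(o{\left(1,2 \right)} \right)} = 145 + \left(-1\right) 6 \left(15 - 2\right) = 145 - 78 = 67$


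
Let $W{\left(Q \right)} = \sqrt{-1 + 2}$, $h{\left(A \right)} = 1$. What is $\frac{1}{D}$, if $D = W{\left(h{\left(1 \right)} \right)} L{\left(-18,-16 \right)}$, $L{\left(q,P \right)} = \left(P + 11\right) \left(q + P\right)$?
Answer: $\frac{1}{170} \approx 0.0058824$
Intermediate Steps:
$L{\left(q,P \right)} = \left(11 + P\right) \left(P + q\right)$
$W{\left(Q \right)} = 1$ ($W{\left(Q \right)} = \sqrt{1} = 1$)
$D = 170$ ($D = 1 \left(\left(-16\right)^{2} + 11 \left(-16\right) + 11 \left(-18\right) - -288\right) = 1 \left(256 - 176 - 198 + 288\right) = 1 \cdot 170 = 170$)
$\frac{1}{D} = \frac{1}{170}$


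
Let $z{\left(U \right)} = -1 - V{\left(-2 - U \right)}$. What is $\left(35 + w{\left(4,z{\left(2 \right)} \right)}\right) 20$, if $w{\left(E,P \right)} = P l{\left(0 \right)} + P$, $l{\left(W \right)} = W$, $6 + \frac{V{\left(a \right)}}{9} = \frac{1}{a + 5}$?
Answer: $1580$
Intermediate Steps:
$V{\left(a \right)} = -54 + \frac{9}{5 + a}$ ($V{\left(a \right)} = -54 + \frac{9}{a + 5} = -54 + \frac{9}{5 + a}$)
$z{\left(U \right)} = -1 - \frac{9 \left(-17 + 6 U\right)}{3 - U}$ ($z{\left(U \right)} = -1 - \frac{9 \left(-29 - 6 \left(-2 - U\right)\right)}{5 - \left(2 + U\right)} = -1 - \frac{9 \left(-29 + \left(12 + 6 U\right)\right)}{3 - U} = -1 - \frac{9 \left(-17 + 6 U\right)}{3 - U}$)
$w{\left(E,P \right)} = P$ ($w{\left(E,P \right)} = P 0 + P = 0 + P = P$)
$\left(35 + w{\left(4,z{\left(2 \right)} \right)}\right) 20 = \left(35 + \frac{-150 + 53 \cdot 2}{-3 + 2}\right) 20 = \left(35 + \frac{-150 + 106}{-1}\right) 20 = \left(35 - -44\right) 20 = \left(35 + 44\right) 20 = 79 \cdot 20 = 1580$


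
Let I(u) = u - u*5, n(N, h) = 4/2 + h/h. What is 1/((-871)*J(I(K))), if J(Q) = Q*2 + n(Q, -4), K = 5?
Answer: 1/32227 ≈ 3.1030e-5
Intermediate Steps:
n(N, h) = 3 (n(N, h) = 4*(1/2) + 1 = 2 + 1 = 3)
I(u) = -4*u (I(u) = u - 5*u = -4*u)
J(Q) = 3 + 2*Q (J(Q) = Q*2 + 3 = 2*Q + 3 = 3 + 2*Q)
1/((-871)*J(I(K))) = 1/((-871)*(3 + 2*(-4*5))) = -1/(871*(3 + 2*(-20))) = -1/(871*(3 - 40)) = -1/871/(-37) = -1/871*(-1/37) = 1/32227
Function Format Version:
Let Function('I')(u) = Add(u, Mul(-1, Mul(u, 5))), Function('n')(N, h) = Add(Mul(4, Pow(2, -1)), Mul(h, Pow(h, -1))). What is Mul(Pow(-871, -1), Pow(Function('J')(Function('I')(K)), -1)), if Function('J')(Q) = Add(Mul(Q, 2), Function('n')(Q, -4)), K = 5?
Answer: Rational(1, 32227) ≈ 3.1030e-5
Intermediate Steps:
Function('n')(N, h) = 3 (Function('n')(N, h) = Add(Mul(4, Rational(1, 2)), 1) = Add(2, 1) = 3)
Function('I')(u) = Mul(-4, u) (Function('I')(u) = Add(u, Mul(-1, Mul(5, u))) = Add(u, Mul(-5, u)) = Mul(-4, u))
Function('J')(Q) = Add(3, Mul(2, Q)) (Function('J')(Q) = Add(Mul(Q, 2), 3) = Add(Mul(2, Q), 3) = Add(3, Mul(2, Q)))
Mul(Pow(-871, -1), Pow(Function('J')(Function('I')(K)), -1)) = Mul(Pow(-871, -1), Pow(Add(3, Mul(2, Mul(-4, 5))), -1)) = Mul(Rational(-1, 871), Pow(Add(3, Mul(2, -20)), -1)) = Mul(Rational(-1, 871), Pow(Add(3, -40), -1)) = Mul(Rational(-1, 871), Pow(-37, -1)) = Mul(Rational(-1, 871), Rational(-1, 37)) = Rational(1, 32227)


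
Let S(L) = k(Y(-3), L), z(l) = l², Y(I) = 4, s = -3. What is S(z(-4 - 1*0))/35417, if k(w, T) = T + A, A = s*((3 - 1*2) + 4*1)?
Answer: 1/35417 ≈ 2.8235e-5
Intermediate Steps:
A = -15 (A = -3*((3 - 1*2) + 4*1) = -3*((3 - 2) + 4) = -3*(1 + 4) = -3*5 = -15)
k(w, T) = -15 + T (k(w, T) = T - 15 = -15 + T)
S(L) = -15 + L
S(z(-4 - 1*0))/35417 = (-15 + (-4 - 1*0)²)/35417 = (-15 + (-4 + 0)²)*(1/35417) = (-15 + (-4)²)*(1/35417) = (-15 + 16)*(1/35417) = 1*(1/35417) = 1/35417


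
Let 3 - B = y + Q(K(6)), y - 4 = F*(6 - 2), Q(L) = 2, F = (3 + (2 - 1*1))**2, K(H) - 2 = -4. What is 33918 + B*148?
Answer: 24002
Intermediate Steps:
K(H) = -2 (K(H) = 2 - 4 = -2)
F = 16 (F = (3 + (2 - 1))**2 = (3 + 1)**2 = 4**2 = 16)
y = 68 (y = 4 + 16*(6 - 2) = 4 + 16*4 = 4 + 64 = 68)
B = -67 (B = 3 - (68 + 2) = 3 - 1*70 = 3 - 70 = -67)
33918 + B*148 = 33918 - 67*148 = 33918 - 9916 = 24002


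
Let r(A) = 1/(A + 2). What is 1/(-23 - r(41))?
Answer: -43/990 ≈ -0.043434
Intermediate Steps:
r(A) = 1/(2 + A)
1/(-23 - r(41)) = 1/(-23 - 1/(2 + 41)) = 1/(-23 - 1/43) = 1/(-990/43) = -43/990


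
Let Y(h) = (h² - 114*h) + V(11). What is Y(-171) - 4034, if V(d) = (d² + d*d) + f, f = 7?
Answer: 44950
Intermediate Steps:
V(d) = 7 + 2*d² (V(d) = (d² + d*d) + 7 = (d² + d²) + 7 = 2*d² + 7 = 7 + 2*d²)
Y(h) = 249 + h² - 114*h (Y(h) = (h² - 114*h) + (7 + 2*11²) = (h² - 114*h) + (7 + 2*121) = (h² - 114*h) + (7 + 242) = (h² - 114*h) + 249 = 249 + h² - 114*h)
Y(-171) - 4034 = (249 + (-171)² - 114*(-171)) - 4034 = (249 + 29241 + 19494) - 4034 = 48984 - 4034 = 44950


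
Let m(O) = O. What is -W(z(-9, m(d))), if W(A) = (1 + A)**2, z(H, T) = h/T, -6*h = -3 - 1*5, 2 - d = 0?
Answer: -25/9 ≈ -2.7778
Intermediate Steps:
d = 2 (d = 2 - 1*0 = 2 + 0 = 2)
h = 4/3 (h = -(-3 - 1*5)/6 = -(-3 - 5)/6 = -1/6*(-8) = 4/3 ≈ 1.3333)
z(H, T) = 4/(3*T)
-W(z(-9, m(d))) = -(1 + (4/3)/2)**2 = -(1 + (4/3)*(1/2))**2 = -(1 + 2/3)**2 = -(5/3)**2 = -1*25/9 = -25/9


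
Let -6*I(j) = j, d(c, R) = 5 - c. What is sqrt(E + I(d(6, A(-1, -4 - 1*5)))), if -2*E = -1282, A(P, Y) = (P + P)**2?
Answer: sqrt(23082)/6 ≈ 25.321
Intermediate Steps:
A(P, Y) = 4*P**2 (A(P, Y) = (2*P)**2 = 4*P**2)
I(j) = -j/6
E = 641 (E = -1/2*(-1282) = 641)
sqrt(E + I(d(6, A(-1, -4 - 1*5)))) = sqrt(641 - (5 - 1*6)/6) = sqrt(641 - (5 - 6)/6) = sqrt(641 - 1/6*(-1)) = sqrt(641 + 1/6) = sqrt(3847/6) = sqrt(23082)/6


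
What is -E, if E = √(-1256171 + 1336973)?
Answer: -201*√2 ≈ -284.26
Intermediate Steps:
E = 201*√2 (E = √80802 = 201*√2 ≈ 284.26)
-E = -201*√2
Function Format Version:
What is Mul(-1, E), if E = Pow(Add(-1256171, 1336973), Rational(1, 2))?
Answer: Mul(-201, Pow(2, Rational(1, 2))) ≈ -284.26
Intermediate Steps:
E = Mul(201, Pow(2, Rational(1, 2))) (E = Pow(80802, Rational(1, 2)) = Mul(201, Pow(2, Rational(1, 2))) ≈ 284.26)
Mul(-1, E) = Mul(-1, Mul(201, Pow(2, Rational(1, 2)))) = Mul(-201, Pow(2, Rational(1, 2)))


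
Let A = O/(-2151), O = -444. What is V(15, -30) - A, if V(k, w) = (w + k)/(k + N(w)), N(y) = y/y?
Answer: -13123/11472 ≈ -1.1439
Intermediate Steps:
N(y) = 1
V(k, w) = (k + w)/(1 + k) (V(k, w) = (w + k)/(k + 1) = (k + w)/(1 + k))
A = 148/717 (A = -444/(-2151) = -444*(-1/2151) = 148/717 ≈ 0.20642)
V(15, -30) - A = (15 - 30)/(1 + 15) - 1*148/717 = -15/16 - 148/717 = -13123/11472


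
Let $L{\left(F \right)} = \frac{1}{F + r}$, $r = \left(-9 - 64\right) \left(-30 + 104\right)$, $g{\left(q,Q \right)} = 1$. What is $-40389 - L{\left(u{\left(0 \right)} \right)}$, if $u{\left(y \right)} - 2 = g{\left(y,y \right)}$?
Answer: $- \frac{218060210}{5399} \approx -40389.0$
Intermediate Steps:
$u{\left(y \right)} = 3$ ($u{\left(y \right)} = 2 + 1 = 3$)
$r = -5402$ ($r = \left(-73\right) 74 = -5402$)
$L{\left(F \right)} = \frac{1}{-5402 + F}$ ($L{\left(F \right)} = \frac{1}{F - 5402} = \frac{1}{-5402 + F}$)
$-40389 - L{\left(u{\left(0 \right)} \right)} = -40389 - \frac{1}{-5402 + 3} = -40389 - \frac{1}{-5399} = -40389 - - \frac{1}{5399} = -40389 + \frac{1}{5399} = - \frac{218060210}{5399}$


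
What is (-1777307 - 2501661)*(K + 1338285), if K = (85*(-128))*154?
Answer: 1443017773480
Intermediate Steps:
K = -1675520 (K = -10880*154 = -1675520)
(-1777307 - 2501661)*(K + 1338285) = (-1777307 - 2501661)*(-1675520 + 1338285) = -4278968*(-337235) = 1443017773480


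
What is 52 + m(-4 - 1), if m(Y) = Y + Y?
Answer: 42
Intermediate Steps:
m(Y) = 2*Y
52 + m(-4 - 1) = 52 + 2*(-4 - 1) = 52 + 2*(-5) = 52 - 10 = 42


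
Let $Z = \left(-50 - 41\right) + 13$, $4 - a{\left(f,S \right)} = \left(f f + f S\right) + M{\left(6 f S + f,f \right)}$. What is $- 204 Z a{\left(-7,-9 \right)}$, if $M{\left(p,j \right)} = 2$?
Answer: $-1750320$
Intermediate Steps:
$a{\left(f,S \right)} = 2 - f^{2} - S f$ ($a{\left(f,S \right)} = 4 - \left(\left(f f + f S\right) + 2\right) = 4 - \left(\left(f^{2} + S f\right) + 2\right) = 4 - \left(2 + f^{2} + S f\right) = 2 - f^{2} - S f$)
$Z = -78$ ($Z = -91 + 13 = -78$)
$- 204 Z a{\left(-7,-9 \right)} = \left(-204\right) \left(-78\right) \left(2 - \left(-7\right)^{2} - \left(-9\right) \left(-7\right)\right) = 15912 \left(2 - 49 - 63\right) = 15912 \left(-110\right) = -1750320$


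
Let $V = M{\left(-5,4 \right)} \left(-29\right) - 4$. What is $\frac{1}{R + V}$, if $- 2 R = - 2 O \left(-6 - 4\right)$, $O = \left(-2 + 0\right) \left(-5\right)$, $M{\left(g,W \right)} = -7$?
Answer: $\frac{1}{99} \approx 0.010101$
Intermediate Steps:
$O = 10$ ($O = \left(-2\right) \left(-5\right) = 10$)
$R = -100$ ($R = - \frac{\left(-2\right) 10 \left(-6 - 4\right)}{2} = - \frac{\left(-20\right) \left(-6 - 4\right)}{2} = - \frac{\left(-20\right) \left(-10\right)}{2} = \left(- \frac{1}{2}\right) 200 = -100$)
$V = 199$ ($V = \left(-7\right) \left(-29\right) - 4 = 203 - 4 = 199$)
$\frac{1}{R + V} = \frac{1}{-100 + 199} = \frac{1}{99}$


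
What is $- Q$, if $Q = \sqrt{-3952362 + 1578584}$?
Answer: $- 11 i \sqrt{19618} \approx - 1540.7 i$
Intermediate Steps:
$Q = 11 i \sqrt{19618}$ ($Q = \sqrt{-2373778} = 11 i \sqrt{19618} \approx 1540.7 i$)
$- Q = - 11 i \sqrt{19618}$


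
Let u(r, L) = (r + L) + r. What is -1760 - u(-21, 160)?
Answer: -1878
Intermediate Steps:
u(r, L) = L + 2*r (u(r, L) = (L + r) + r = L + 2*r)
-1760 - u(-21, 160) = -1760 - (160 + 2*(-21)) = -1760 - (160 - 42) = -1760 - 1*118 = -1760 - 118 = -1878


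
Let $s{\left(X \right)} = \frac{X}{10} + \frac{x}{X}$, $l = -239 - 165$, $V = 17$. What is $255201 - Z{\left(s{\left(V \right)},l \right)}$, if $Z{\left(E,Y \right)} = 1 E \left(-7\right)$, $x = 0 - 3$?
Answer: $\frac{43385983}{170} \approx 2.5521 \cdot 10^{5}$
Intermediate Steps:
$l = -404$ ($l = -239 - 165 = -404$)
$x = -3$
$s{\left(X \right)} = - \frac{3}{X} + \frac{X}{10}$ ($s{\left(X \right)} = \frac{X}{10} - \frac{3}{X} = - \frac{3}{X} + \frac{X}{10}$)
$Z{\left(E,Y \right)} = - 7 E$ ($Z{\left(E,Y \right)} = E \left(-7\right) = - 7 E$)
$255201 - Z{\left(s{\left(V \right)},l \right)} = 255201 - - 7 \left(- \frac{3}{17} + \frac{1}{10} \cdot 17\right) = 255201 - - 7 \left(\left(-3\right) \frac{1}{17} + \frac{17}{10}\right) = 255201 - - 7 \left(- \frac{3}{17} + \frac{17}{10}\right) = 255201 - \left(-7\right) \frac{259}{170} = 255201 - - \frac{1813}{170} = 255201 + \frac{1813}{170} = \frac{43385983}{170}$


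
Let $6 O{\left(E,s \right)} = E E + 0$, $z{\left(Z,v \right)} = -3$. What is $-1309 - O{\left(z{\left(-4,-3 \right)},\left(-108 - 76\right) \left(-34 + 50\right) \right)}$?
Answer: $- \frac{2621}{2} \approx -1310.5$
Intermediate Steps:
$O{\left(E,s \right)} = \frac{E^{2}}{6}$ ($O{\left(E,s \right)} = \frac{E E + 0}{6} = \frac{E^{2} + 0}{6} = \frac{E^{2}}{6}$)
$-1309 - O{\left(z{\left(-4,-3 \right)},\left(-108 - 76\right) \left(-34 + 50\right) \right)} = -1309 - \frac{\left(-3\right)^{2}}{6} = -1309 - \frac{1}{6} \cdot 9 = -1309 - \frac{3}{2} = - \frac{2621}{2}$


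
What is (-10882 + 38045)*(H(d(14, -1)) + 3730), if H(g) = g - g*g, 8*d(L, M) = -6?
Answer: 1620517417/16 ≈ 1.0128e+8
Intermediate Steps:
d(L, M) = -¾ (d(L, M) = (⅛)*(-6) = -¾)
H(g) = g - g²
(-10882 + 38045)*(H(d(14, -1)) + 3730) = (-10882 + 38045)*(-3*(1 - 1*(-¾))/4 + 3730) = 27163*(-3*(1 + ¾)/4 + 3730) = 27163*(-¾*7/4 + 3730) = 27163*(-21/16 + 3730) = 27163*(59659/16) = 1620517417/16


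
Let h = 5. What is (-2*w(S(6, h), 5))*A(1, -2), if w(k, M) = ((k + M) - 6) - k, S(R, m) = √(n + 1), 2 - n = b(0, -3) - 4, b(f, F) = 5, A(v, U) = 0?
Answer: 0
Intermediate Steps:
n = 1 (n = 2 - (5 - 4) = 2 - 1*1 = 2 - 1 = 1)
S(R, m) = √2 (S(R, m) = √(1 + 1) = √2)
w(k, M) = -6 + M (w(k, M) = ((M + k) - 6) - k = (-6 + M + k) - k = -6 + M)
(-2*w(S(6, h), 5))*A(1, -2) = -2*(-6 + 5)*0 = -2*(-1)*0 = 2*0 = 0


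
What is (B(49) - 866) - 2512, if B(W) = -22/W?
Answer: -165544/49 ≈ -3378.4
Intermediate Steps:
(B(49) - 866) - 2512 = (-22/49 - 866) - 2512 = -42456/49 - 2512 = -165544/49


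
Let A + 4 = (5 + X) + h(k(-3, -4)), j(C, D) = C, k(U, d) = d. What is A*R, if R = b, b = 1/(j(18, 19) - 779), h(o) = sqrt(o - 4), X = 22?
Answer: -23/761 - 2*I*sqrt(2)/761 ≈ -0.030223 - 0.0037167*I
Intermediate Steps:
h(o) = sqrt(-4 + o)
A = 23 + 2*I*sqrt(2) (A = -4 + ((5 + 22) + sqrt(-4 - 4)) = -4 + (27 + sqrt(-8)) = -4 + (27 + 2*I*sqrt(2)) = 23 + 2*I*sqrt(2) ≈ 23.0 + 2.8284*I)
b = -1/761 (b = 1/(18 - 779) = 1/(-761) = -1/761 ≈ -0.0013141)
R = -1/761 ≈ -0.0013141
A*R = (23 + 2*I*sqrt(2))*(-1/761) = -23/761 - 2*I*sqrt(2)/761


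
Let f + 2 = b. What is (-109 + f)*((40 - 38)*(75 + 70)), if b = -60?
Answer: -49590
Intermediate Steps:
f = -62 (f = -2 - 60 = -62)
(-109 + f)*((40 - 38)*(75 + 70)) = (-109 - 62)*((40 - 38)*(75 + 70)) = -342*145 = -171*290 = -49590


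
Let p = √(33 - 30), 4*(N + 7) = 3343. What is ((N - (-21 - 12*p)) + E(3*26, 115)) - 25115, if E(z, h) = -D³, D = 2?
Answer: -97093/4 + 12*√3 ≈ -24252.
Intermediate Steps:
N = 3315/4 (N = -7 + (¼)*3343 = -7 + 3343/4 = 3315/4 ≈ 828.75)
p = √3 ≈ 1.7320
E(z, h) = -8 (E(z, h) = -1*2³ = -1*8 = -8)
((N - (-21 - 12*p)) + E(3*26, 115)) - 25115 = ((3315/4 - (-21 - 12*√3)) - 8) - 25115 = ((3315/4 + (21 + 12*√3)) - 8) - 25115 = ((3399/4 + 12*√3) - 8) - 25115 = (3367/4 + 12*√3) - 25115 = -97093/4 + 12*√3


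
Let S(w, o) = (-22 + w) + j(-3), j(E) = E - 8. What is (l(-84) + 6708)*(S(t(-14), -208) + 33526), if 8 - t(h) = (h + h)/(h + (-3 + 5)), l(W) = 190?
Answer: 693221408/3 ≈ 2.3107e+8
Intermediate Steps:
j(E) = -8 + E
t(h) = 8 - 2*h/(2 + h) (t(h) = 8 - (h + h)/(h + (-3 + 5)) = 8 - 2*h/(h + 2) = 8 - 2*h/(2 + h))
S(w, o) = -33 + w (S(w, o) = (-22 + w) + (-8 - 3) = (-22 + w) - 11 = -33 + w)
(l(-84) + 6708)*(S(t(-14), -208) + 33526) = (190 + 6708)*((-33 + 2*(8 + 3*(-14))/(2 - 14)) + 33526) = 6898*((-33 + 2*(8 - 42)/(-12)) + 33526) = 6898*((-33 + 2*(-1/12)*(-34)) + 33526) = 6898*((-33 + 17/3) + 33526) = 6898*(-82/3 + 33526) = 6898*(100496/3) = 693221408/3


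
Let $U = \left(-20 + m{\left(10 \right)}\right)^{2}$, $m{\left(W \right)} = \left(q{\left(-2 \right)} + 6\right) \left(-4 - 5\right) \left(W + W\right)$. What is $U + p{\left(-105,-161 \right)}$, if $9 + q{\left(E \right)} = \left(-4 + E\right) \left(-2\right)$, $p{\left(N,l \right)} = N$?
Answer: $2689495$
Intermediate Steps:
$q{\left(E \right)} = -1 - 2 E$ ($q{\left(E \right)} = -9 + \left(-4 + E\right) \left(-2\right) = -9 - \left(-8 + 2 E\right) = -1 - 2 E$)
$m{\left(W \right)} = - 162 W$ ($m{\left(W \right)} = \left(\left(-1 - -4\right) + 6\right) \left(-4 - 5\right) \left(W + W\right) = \left(\left(-1 + 4\right) + 6\right) \left(-9\right) 2 W = \left(3 + 6\right) \left(-9\right) 2 W = 9 \left(-9\right) 2 W = - 81 \cdot 2 W = - 162 W$)
$U = 2689600$ ($U = \left(-20 - 1620\right)^{2} = \left(-1640\right)^{2} = 2689600$)
$U + p{\left(-105,-161 \right)} = 2689600 - 105 = 2689495$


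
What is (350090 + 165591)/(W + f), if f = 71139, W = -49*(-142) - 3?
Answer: 515681/78094 ≈ 6.6033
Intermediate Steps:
W = 6955 (W = 6958 - 3 = 6955)
(350090 + 165591)/(W + f) = (350090 + 165591)/(6955 + 71139) = 515681/78094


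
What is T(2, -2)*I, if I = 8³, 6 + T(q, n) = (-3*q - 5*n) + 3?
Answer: 512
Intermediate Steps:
T(q, n) = -3 - 5*n - 3*q (T(q, n) = -6 + ((-3*q - 5*n) + 3) = -6 + ((-5*n - 3*q) + 3) = -6 + (3 - 5*n - 3*q) = -3 - 5*n - 3*q)
I = 512
T(2, -2)*I = (-3 - 5*(-2) - 3*2)*512 = (-3 + 10 - 6)*512 = 1*512 = 512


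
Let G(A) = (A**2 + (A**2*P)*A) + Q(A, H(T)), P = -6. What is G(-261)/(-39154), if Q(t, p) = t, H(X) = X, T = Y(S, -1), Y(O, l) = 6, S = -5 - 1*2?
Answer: -53372673/19577 ≈ -2726.3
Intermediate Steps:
S = -7 (S = -5 - 2 = -7)
T = 6
G(A) = A + A**2 - 6*A**3 (G(A) = (A**2 + (A**2*(-6))*A) + A = (A**2 + (-6*A**2)*A) + A = (A**2 - 6*A**3) + A = A + A**2 - 6*A**3)
G(-261)/(-39154) = -261*(1 - 261 - 6*(-261)**2)/(-39154) = -261*(1 - 261 - 6*68121)*(-1/39154) = -261*(1 - 261 - 408726)*(-1/39154) = -261*(-408986)*(-1/39154) = 106745346*(-1/39154) = -53372673/19577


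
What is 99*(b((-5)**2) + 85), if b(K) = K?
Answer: 10890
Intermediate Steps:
99*(b((-5)**2) + 85) = 99*((-5)**2 + 85) = 99*(25 + 85) = 99*110 = 10890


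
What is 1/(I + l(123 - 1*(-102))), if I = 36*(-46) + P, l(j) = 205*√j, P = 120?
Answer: 1/1539 ≈ 0.00064977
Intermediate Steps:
I = -1536 (I = 36*(-46) + 120 = -1656 + 120 = -1536)
1/(I + l(123 - 1*(-102))) = 1/(-1536 + 205*√(123 - 1*(-102))) = 1/(-1536 + 205*√(123 + 102)) = 1/(-1536 + 205*√225) = 1/(-1536 + 205*15) = 1/(-1536 + 3075) = 1/1539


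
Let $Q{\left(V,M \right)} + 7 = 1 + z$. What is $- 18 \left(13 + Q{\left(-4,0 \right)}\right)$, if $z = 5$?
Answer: $-216$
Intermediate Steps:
$Q{\left(V,M \right)} = -1$ ($Q{\left(V,M \right)} = -7 + \left(1 + 5\right) = -7 + 6 = -1$)
$- 18 \left(13 + Q{\left(-4,0 \right)}\right) = - 18 \left(13 - 1\right) = \left(-18\right) 12 = -216$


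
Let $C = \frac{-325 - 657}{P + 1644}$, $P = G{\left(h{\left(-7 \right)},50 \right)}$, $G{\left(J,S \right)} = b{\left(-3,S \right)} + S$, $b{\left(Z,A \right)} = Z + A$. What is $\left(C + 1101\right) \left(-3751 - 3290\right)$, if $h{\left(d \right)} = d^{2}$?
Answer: $- \frac{13489563219}{1741} \approx -7.7482 \cdot 10^{6}$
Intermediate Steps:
$b{\left(Z,A \right)} = A + Z$
$G{\left(J,S \right)} = -3 + 2 S$ ($G{\left(J,S \right)} = \left(S - 3\right) + S = \left(-3 + S\right) + S = -3 + 2 S$)
$P = 97$ ($P = -3 + 2 \cdot 50 = -3 + 100 = 97$)
$C = - \frac{982}{1741}$ ($C = \frac{-325 - 657}{97 + 1644} = - \frac{982}{1741} \approx -0.56404$)
$\left(C + 1101\right) \left(-3751 - 3290\right) = \left(- \frac{982}{1741} + 1101\right) \left(-3751 - 3290\right) = \frac{1915859}{1741} \left(-7041\right) = - \frac{13489563219}{1741}$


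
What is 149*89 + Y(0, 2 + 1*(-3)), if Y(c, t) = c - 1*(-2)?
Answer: 13263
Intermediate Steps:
Y(c, t) = 2 + c (Y(c, t) = c + 2 = 2 + c)
149*89 + Y(0, 2 + 1*(-3)) = 149*89 + (2 + 0) = 13261 + 2 = 13263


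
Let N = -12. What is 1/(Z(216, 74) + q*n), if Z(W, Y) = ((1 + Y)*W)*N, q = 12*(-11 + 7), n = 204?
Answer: -1/204192 ≈ -4.8974e-6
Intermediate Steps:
q = -48 (q = 12*(-4) = -48)
Z(W, Y) = -12*W*(1 + Y) (Z(W, Y) = ((1 + Y)*W)*(-12) = (W*(1 + Y))*(-12) = -12*W*(1 + Y))
1/(Z(216, 74) + q*n) = 1/(-12*216*(1 + 74) - 48*204) = 1/(-12*216*75 - 9792) = 1/(-194400 - 9792) = 1/(-204192) = -1/204192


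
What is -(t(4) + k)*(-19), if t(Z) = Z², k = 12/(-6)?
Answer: 266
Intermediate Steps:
k = -2 (k = 12*(-⅙) = -2)
-(t(4) + k)*(-19) = -(4² - 2)*(-19) = -(16 - 2)*(-19) = -14*(-19) = -1*(-266) = 266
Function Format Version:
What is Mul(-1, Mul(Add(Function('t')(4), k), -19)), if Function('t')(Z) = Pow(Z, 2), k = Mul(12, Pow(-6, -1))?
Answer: 266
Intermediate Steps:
k = -2 (k = Mul(12, Rational(-1, 6)) = -2)
Mul(-1, Mul(Add(Function('t')(4), k), -19)) = Mul(-1, Mul(Add(Pow(4, 2), -2), -19)) = Mul(-1, Mul(Add(16, -2), -19)) = Mul(-1, Mul(14, -19)) = Mul(-1, -266) = 266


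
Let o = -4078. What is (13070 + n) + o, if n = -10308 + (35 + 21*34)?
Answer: -567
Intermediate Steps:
n = -9559 (n = -10308 + (35 + 714) = -10308 + 749 = -9559)
(13070 + n) + o = (13070 - 9559) - 4078 = 3511 - 4078 = -567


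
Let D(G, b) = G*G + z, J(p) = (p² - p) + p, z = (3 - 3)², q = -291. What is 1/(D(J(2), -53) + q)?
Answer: -1/275 ≈ -0.0036364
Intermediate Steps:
z = 0 (z = 0² = 0)
J(p) = p²
D(G, b) = G² (D(G, b) = G*G + 0 = G² + 0 = G²)
1/(D(J(2), -53) + q) = 1/((2²)² - 291) = 1/(4² - 291) = 1/(16 - 291) = 1/(-275) = -1/275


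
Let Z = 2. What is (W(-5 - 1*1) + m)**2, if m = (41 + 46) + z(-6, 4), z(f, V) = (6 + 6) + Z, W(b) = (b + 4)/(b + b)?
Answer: 368449/36 ≈ 10235.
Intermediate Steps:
W(b) = (4 + b)/(2*b) (W(b) = (4 + b)/((2*b)) = (4 + b)*(1/(2*b)) = (4 + b)/(2*b))
z(f, V) = 14 (z(f, V) = (6 + 6) + 2 = 12 + 2 = 14)
m = 101 (m = (41 + 46) + 14 = 87 + 14 = 101)
(W(-5 - 1*1) + m)**2 = ((4 + (-5 - 1*1))/(2*(-5 - 1*1)) + 101)**2 = ((4 + (-5 - 1))/(2*(-5 - 1)) + 101)**2 = ((1/2)*(4 - 6)/(-6) + 101)**2 = ((1/2)*(-1/6)*(-2) + 101)**2 = (1/6 + 101)**2 = (607/6)**2 = 368449/36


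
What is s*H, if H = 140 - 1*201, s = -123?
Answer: 7503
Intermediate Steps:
H = -61 (H = 140 - 201 = -61)
s*H = -123*(-61) = 7503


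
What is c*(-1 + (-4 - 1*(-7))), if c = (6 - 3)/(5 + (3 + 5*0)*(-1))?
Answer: 3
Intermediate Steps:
c = 3/2 (c = 3/(5 + (3 + 0)*(-1)) = 3/(5 + 3*(-1)) = 3/(5 - 3) = 3/2 ≈ 1.5000)
c*(-1 + (-4 - 1*(-7))) = 3*(-1 + (-4 - 1*(-7)))/2 = 3*(-1 + (-4 + 7))/2 = 3*(-1 + 3)/2 = (3/2)*2 = 3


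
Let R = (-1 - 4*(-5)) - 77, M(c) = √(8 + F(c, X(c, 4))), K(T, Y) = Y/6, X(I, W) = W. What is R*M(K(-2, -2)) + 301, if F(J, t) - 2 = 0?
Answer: 301 - 58*√10 ≈ 117.59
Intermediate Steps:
F(J, t) = 2 (F(J, t) = 2 + 0 = 2)
K(T, Y) = Y/6 (K(T, Y) = Y*(⅙) = Y/6)
M(c) = √10 (M(c) = √(8 + 2) = √10)
R = -58 (R = (-1 + 20) - 77 = 19 - 77 = -58)
R*M(K(-2, -2)) + 301 = -58*√10 + 301 = 301 - 58*√10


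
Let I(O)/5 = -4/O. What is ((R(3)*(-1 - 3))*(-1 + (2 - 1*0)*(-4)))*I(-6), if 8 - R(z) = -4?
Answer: 1440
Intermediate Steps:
R(z) = 12 (R(z) = 8 - 1*(-4) = 8 + 4 = 12)
I(O) = -20/O (I(O) = 5*(-4/O) = -20/O)
((R(3)*(-1 - 3))*(-1 + (2 - 1*0)*(-4)))*I(-6) = ((12*(-1 - 3))*(-1 + (2 - 1*0)*(-4)))*(-20/(-6)) = ((12*(-4))*(-1 + (2 + 0)*(-4)))*(-20*(-⅙)) = -48*(-1 + 2*(-4))*(10/3) = -48*(-1 - 8)*(10/3) = -48*(-9)*(10/3) = 432*(10/3) = 1440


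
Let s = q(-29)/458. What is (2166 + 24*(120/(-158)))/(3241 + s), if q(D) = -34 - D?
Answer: 25903564/39088489 ≈ 0.66269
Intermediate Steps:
s = -5/458 (s = (-34 - 1*(-29))/458 = (-34 + 29)*(1/458) = -5*1/458 = -5/458 ≈ -0.010917)
(2166 + 24*(120/(-158)))/(3241 + s) = (2166 + 24*(120/(-158)))/(3241 - 5/458) = (2166 + 24*(120*(-1/158)))/(1484373/458) = (2166 + 24*(-60/79))*(458/1484373) = (2166 - 1440/79)*(458/1484373) = (169674/79)*(458/1484373) = 25903564/39088489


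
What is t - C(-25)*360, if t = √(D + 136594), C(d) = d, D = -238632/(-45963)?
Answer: 9000 + √32064343695978/15321 ≈ 9369.6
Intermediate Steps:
D = 79544/15321 (D = -238632*(-1/45963) = 79544/15321 ≈ 5.1918)
t = √32064343695978/15321 (t = √(79544/15321 + 136594) = √(2092836218/15321) = √32064343695978/15321 ≈ 369.59)
t - C(-25)*360 = √32064343695978/15321 - (-25)*360 = √32064343695978/15321 - 1*(-9000) = √32064343695978/15321 + 9000 = 9000 + √32064343695978/15321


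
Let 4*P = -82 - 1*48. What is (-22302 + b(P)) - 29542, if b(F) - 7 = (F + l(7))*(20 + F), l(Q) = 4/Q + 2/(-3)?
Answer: -4320083/84 ≈ -51430.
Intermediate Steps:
P = -65/2 (P = (-82 - 1*48)/4 = (-82 - 48)/4 = (1/4)*(-130) = -65/2 ≈ -32.500)
l(Q) = -2/3 + 4/Q (l(Q) = 4/Q + 2*(-1/3) = 4/Q - 2/3 = -2/3 + 4/Q)
b(F) = 7 + (20 + F)*(-2/21 + F) (b(F) = 7 + (F + (-2/3 + 4/7))*(20 + F) = 7 + (F - 2/21)*(20 + F) = 7 + (-2/21 + F)*(20 + F) = 7 + (20 + F)*(-2/21 + F))
(-22302 + b(P)) - 29542 = (-22302 + (107/21 + (-65/2)**2 + (418/21)*(-65/2))) - 29542 = (-22302 + (107/21 + 4225/4 - 13585/21)) - 29542 = (-22302 + 34813/84) - 29542 = -1838555/84 - 29542 = -4320083/84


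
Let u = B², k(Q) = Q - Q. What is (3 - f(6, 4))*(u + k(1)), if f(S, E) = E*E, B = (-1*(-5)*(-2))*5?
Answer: -32500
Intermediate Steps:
B = -50 (B = (5*(-2))*5 = -10*5 = -50)
f(S, E) = E²
k(Q) = 0
u = 2500 (u = (-50)² = 2500)
(3 - f(6, 4))*(u + k(1)) = (3 - 1*4²)*(2500 + 0) = (3 - 1*16)*2500 = (3 - 16)*2500 = -13*2500 = -32500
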